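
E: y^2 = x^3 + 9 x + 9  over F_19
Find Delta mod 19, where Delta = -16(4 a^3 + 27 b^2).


4 a^3 + 27 b^2 = 4*9^3 + 27*9^2 = 2916 + 2187 = 5103
Delta = -16 * (5103) = -81648
Delta mod 19 = 14

Delta = 14 (mod 19)


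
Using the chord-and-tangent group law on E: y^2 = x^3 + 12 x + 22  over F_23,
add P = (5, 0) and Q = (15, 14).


P != Q, so use the chord formula.
s = (y2 - y1) / (x2 - x1) = (14) / (10) mod 23 = 6
x3 = s^2 - x1 - x2 mod 23 = 6^2 - 5 - 15 = 16
y3 = s (x1 - x3) - y1 mod 23 = 6 * (5 - 16) - 0 = 3

P + Q = (16, 3)


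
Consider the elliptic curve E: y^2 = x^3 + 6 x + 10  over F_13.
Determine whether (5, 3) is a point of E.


Check whether y^2 = x^3 + 6 x + 10 (mod 13) for (x, y) = (5, 3).
LHS: y^2 = 3^2 mod 13 = 9
RHS: x^3 + 6 x + 10 = 5^3 + 6*5 + 10 mod 13 = 9
LHS = RHS

Yes, on the curve


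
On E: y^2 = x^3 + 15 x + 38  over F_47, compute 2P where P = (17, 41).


Doubling: s = (3 x1^2 + a) / (2 y1)
s = (3*17^2 + 15) / (2*41) mod 47 = 44
x3 = s^2 - 2 x1 mod 47 = 44^2 - 2*17 = 22
y3 = s (x1 - x3) - y1 mod 47 = 44 * (17 - 22) - 41 = 21

2P = (22, 21)


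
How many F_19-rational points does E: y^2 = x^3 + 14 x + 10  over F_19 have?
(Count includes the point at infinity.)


For each x in F_19, count y with y^2 = x^3 + 14 x + 10 mod 19:
  x = 1: RHS = 6, y in [5, 14]  -> 2 point(s)
  x = 4: RHS = 16, y in [4, 15]  -> 2 point(s)
  x = 6: RHS = 6, y in [5, 14]  -> 2 point(s)
  x = 8: RHS = 7, y in [8, 11]  -> 2 point(s)
  x = 12: RHS = 6, y in [5, 14]  -> 2 point(s)
  x = 14: RHS = 5, y in [9, 10]  -> 2 point(s)
  x = 15: RHS = 4, y in [2, 17]  -> 2 point(s)
  x = 16: RHS = 17, y in [6, 13]  -> 2 point(s)
Affine points: 16. Add the point at infinity: total = 17.

#E(F_19) = 17


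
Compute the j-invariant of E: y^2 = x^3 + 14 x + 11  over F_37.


Delta = -16(4 a^3 + 27 b^2) mod 37 = 32
-1728 * (4 a)^3 = -1728 * (4*14)^3 mod 37 = 6
j = 6 * 32^(-1) mod 37 = 21

j = 21 (mod 37)


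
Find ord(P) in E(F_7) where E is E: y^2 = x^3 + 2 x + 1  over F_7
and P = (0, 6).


Compute successive multiples of P until we hit O:
  1P = (0, 6)
  2P = (1, 2)
  3P = (1, 5)
  4P = (0, 1)
  5P = O

ord(P) = 5


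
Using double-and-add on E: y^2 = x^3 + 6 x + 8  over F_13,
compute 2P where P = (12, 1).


k = 2 = 10_2 (binary, LSB first: 01)
Double-and-add from P = (12, 1):
  bit 0 = 0: acc unchanged = O
  bit 1 = 1: acc = O + (6, 0) = (6, 0)

2P = (6, 0)


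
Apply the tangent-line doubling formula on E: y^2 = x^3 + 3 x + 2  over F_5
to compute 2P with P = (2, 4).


Doubling: s = (3 x1^2 + a) / (2 y1)
s = (3*2^2 + 3) / (2*4) mod 5 = 0
x3 = s^2 - 2 x1 mod 5 = 0^2 - 2*2 = 1
y3 = s (x1 - x3) - y1 mod 5 = 0 * (2 - 1) - 4 = 1

2P = (1, 1)


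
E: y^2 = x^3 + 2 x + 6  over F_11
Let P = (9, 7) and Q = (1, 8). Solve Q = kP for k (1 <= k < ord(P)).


Enumerate multiples of P until we hit Q = (1, 8):
  1P = (9, 7)
  2P = (5, 8)
  3P = (6, 6)
  4P = (1, 3)
  5P = (4, 1)
  6P = (10, 5)
  7P = (7, 0)
  8P = (10, 6)
  9P = (4, 10)
  10P = (1, 8)
Match found at i = 10.

k = 10


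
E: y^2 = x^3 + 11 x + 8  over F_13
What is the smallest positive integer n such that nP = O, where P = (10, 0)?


Compute successive multiples of P until we hit O:
  1P = (10, 0)
  2P = O

ord(P) = 2


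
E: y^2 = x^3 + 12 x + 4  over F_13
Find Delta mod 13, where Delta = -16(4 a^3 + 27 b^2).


4 a^3 + 27 b^2 = 4*12^3 + 27*4^2 = 6912 + 432 = 7344
Delta = -16 * (7344) = -117504
Delta mod 13 = 3

Delta = 3 (mod 13)


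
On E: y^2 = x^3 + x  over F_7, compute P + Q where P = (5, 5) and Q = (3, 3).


P != Q, so use the chord formula.
s = (y2 - y1) / (x2 - x1) = (5) / (5) mod 7 = 1
x3 = s^2 - x1 - x2 mod 7 = 1^2 - 5 - 3 = 0
y3 = s (x1 - x3) - y1 mod 7 = 1 * (5 - 0) - 5 = 0

P + Q = (0, 0)


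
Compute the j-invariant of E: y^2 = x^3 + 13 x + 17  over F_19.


Delta = -16(4 a^3 + 27 b^2) mod 19 = 12
-1728 * (4 a)^3 = -1728 * (4*13)^3 mod 19 = 8
j = 8 * 12^(-1) mod 19 = 7

j = 7 (mod 19)


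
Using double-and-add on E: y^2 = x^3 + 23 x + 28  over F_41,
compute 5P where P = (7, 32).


k = 5 = 101_2 (binary, LSB first: 101)
Double-and-add from P = (7, 32):
  bit 0 = 1: acc = O + (7, 32) = (7, 32)
  bit 1 = 0: acc unchanged = (7, 32)
  bit 2 = 1: acc = (7, 32) + (25, 19) = (18, 1)

5P = (18, 1)


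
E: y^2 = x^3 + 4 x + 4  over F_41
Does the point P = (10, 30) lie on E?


Check whether y^2 = x^3 + 4 x + 4 (mod 41) for (x, y) = (10, 30).
LHS: y^2 = 30^2 mod 41 = 39
RHS: x^3 + 4 x + 4 = 10^3 + 4*10 + 4 mod 41 = 19
LHS != RHS

No, not on the curve


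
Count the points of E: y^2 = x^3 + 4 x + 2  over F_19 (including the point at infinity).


For each x in F_19, count y with y^2 = x^3 + 4 x + 2 mod 19:
  x = 1: RHS = 7, y in [8, 11]  -> 2 point(s)
  x = 4: RHS = 6, y in [5, 14]  -> 2 point(s)
  x = 9: RHS = 7, y in [8, 11]  -> 2 point(s)
  x = 10: RHS = 16, y in [4, 15]  -> 2 point(s)
  x = 11: RHS = 9, y in [3, 16]  -> 2 point(s)
  x = 12: RHS = 11, y in [7, 12]  -> 2 point(s)
  x = 13: RHS = 9, y in [3, 16]  -> 2 point(s)
  x = 14: RHS = 9, y in [3, 16]  -> 2 point(s)
  x = 15: RHS = 17, y in [6, 13]  -> 2 point(s)
  x = 16: RHS = 1, y in [1, 18]  -> 2 point(s)
  x = 17: RHS = 5, y in [9, 10]  -> 2 point(s)
  x = 18: RHS = 16, y in [4, 15]  -> 2 point(s)
Affine points: 24. Add the point at infinity: total = 25.

#E(F_19) = 25


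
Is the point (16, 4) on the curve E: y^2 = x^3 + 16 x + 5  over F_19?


Check whether y^2 = x^3 + 16 x + 5 (mod 19) for (x, y) = (16, 4).
LHS: y^2 = 4^2 mod 19 = 16
RHS: x^3 + 16 x + 5 = 16^3 + 16*16 + 5 mod 19 = 6
LHS != RHS

No, not on the curve


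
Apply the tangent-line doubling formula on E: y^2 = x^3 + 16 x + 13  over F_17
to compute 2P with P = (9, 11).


Doubling: s = (3 x1^2 + a) / (2 y1)
s = (3*9^2 + 16) / (2*11) mod 17 = 11
x3 = s^2 - 2 x1 mod 17 = 11^2 - 2*9 = 1
y3 = s (x1 - x3) - y1 mod 17 = 11 * (9 - 1) - 11 = 9

2P = (1, 9)


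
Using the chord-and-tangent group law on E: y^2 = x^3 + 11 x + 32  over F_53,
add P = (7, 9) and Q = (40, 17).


P != Q, so use the chord formula.
s = (y2 - y1) / (x2 - x1) = (8) / (33) mod 53 = 42
x3 = s^2 - x1 - x2 mod 53 = 42^2 - 7 - 40 = 21
y3 = s (x1 - x3) - y1 mod 53 = 42 * (7 - 21) - 9 = 39

P + Q = (21, 39)


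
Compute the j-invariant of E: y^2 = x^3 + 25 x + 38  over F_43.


Delta = -16(4 a^3 + 27 b^2) mod 43 = 1
-1728 * (4 a)^3 = -1728 * (4*25)^3 mod 43 = 21
j = 21 * 1^(-1) mod 43 = 21

j = 21 (mod 43)


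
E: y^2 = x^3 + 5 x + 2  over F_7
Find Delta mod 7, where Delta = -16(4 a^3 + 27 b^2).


4 a^3 + 27 b^2 = 4*5^3 + 27*2^2 = 500 + 108 = 608
Delta = -16 * (608) = -9728
Delta mod 7 = 2

Delta = 2 (mod 7)


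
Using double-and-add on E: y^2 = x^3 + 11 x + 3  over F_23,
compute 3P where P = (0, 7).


k = 3 = 11_2 (binary, LSB first: 11)
Double-and-add from P = (0, 7):
  bit 0 = 1: acc = O + (0, 7) = (0, 7)
  bit 1 = 1: acc = (0, 7) + (12, 0) = (0, 16)

3P = (0, 16)


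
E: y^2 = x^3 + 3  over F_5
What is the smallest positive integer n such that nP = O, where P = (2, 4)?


Compute successive multiples of P until we hit O:
  1P = (2, 4)
  2P = (2, 1)
  3P = O

ord(P) = 3


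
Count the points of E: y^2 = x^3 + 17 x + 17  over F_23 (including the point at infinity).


For each x in F_23, count y with y^2 = x^3 + 17 x + 17 mod 23:
  x = 1: RHS = 12, y in [9, 14]  -> 2 point(s)
  x = 2: RHS = 13, y in [6, 17]  -> 2 point(s)
  x = 3: RHS = 3, y in [7, 16]  -> 2 point(s)
  x = 6: RHS = 13, y in [6, 17]  -> 2 point(s)
  x = 9: RHS = 2, y in [5, 18]  -> 2 point(s)
  x = 14: RHS = 9, y in [3, 20]  -> 2 point(s)
  x = 15: RHS = 13, y in [6, 17]  -> 2 point(s)
  x = 19: RHS = 0, y in [0]  -> 1 point(s)
  x = 20: RHS = 8, y in [10, 13]  -> 2 point(s)
Affine points: 17. Add the point at infinity: total = 18.

#E(F_23) = 18


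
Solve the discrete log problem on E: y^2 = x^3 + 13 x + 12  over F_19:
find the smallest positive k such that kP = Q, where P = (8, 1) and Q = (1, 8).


Enumerate multiples of P until we hit Q = (1, 8):
  1P = (8, 1)
  2P = (7, 16)
  3P = (1, 8)
Match found at i = 3.

k = 3


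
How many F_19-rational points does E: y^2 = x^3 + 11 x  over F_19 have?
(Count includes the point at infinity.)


For each x in F_19, count y with y^2 = x^3 + 11 x + 0 mod 19:
  x = 0: RHS = 0, y in [0]  -> 1 point(s)
  x = 2: RHS = 11, y in [7, 12]  -> 2 point(s)
  x = 5: RHS = 9, y in [3, 16]  -> 2 point(s)
  x = 6: RHS = 16, y in [4, 15]  -> 2 point(s)
  x = 8: RHS = 11, y in [7, 12]  -> 2 point(s)
  x = 9: RHS = 11, y in [7, 12]  -> 2 point(s)
  x = 12: RHS = 17, y in [6, 13]  -> 2 point(s)
  x = 15: RHS = 6, y in [5, 14]  -> 2 point(s)
  x = 16: RHS = 16, y in [4, 15]  -> 2 point(s)
  x = 18: RHS = 7, y in [8, 11]  -> 2 point(s)
Affine points: 19. Add the point at infinity: total = 20.

#E(F_19) = 20


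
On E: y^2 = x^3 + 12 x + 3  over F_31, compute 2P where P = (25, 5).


k = 2 = 10_2 (binary, LSB first: 01)
Double-and-add from P = (25, 5):
  bit 0 = 0: acc unchanged = O
  bit 1 = 1: acc = O + (1, 4) = (1, 4)

2P = (1, 4)


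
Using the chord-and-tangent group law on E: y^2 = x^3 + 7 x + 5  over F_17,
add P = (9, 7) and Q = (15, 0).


P != Q, so use the chord formula.
s = (y2 - y1) / (x2 - x1) = (10) / (6) mod 17 = 13
x3 = s^2 - x1 - x2 mod 17 = 13^2 - 9 - 15 = 9
y3 = s (x1 - x3) - y1 mod 17 = 13 * (9 - 9) - 7 = 10

P + Q = (9, 10)


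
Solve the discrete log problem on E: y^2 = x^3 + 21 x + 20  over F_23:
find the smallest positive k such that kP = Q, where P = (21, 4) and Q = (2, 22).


Enumerate multiples of P until we hit Q = (2, 22):
  1P = (21, 4)
  2P = (7, 2)
  3P = (3, 15)
  4P = (2, 1)
  5P = (2, 22)
Match found at i = 5.

k = 5


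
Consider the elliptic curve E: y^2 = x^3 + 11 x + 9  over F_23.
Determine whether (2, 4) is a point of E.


Check whether y^2 = x^3 + 11 x + 9 (mod 23) for (x, y) = (2, 4).
LHS: y^2 = 4^2 mod 23 = 16
RHS: x^3 + 11 x + 9 = 2^3 + 11*2 + 9 mod 23 = 16
LHS = RHS

Yes, on the curve


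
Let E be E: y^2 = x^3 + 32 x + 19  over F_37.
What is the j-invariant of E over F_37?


Delta = -16(4 a^3 + 27 b^2) mod 37 = 11
-1728 * (4 a)^3 = -1728 * (4*32)^3 mod 37 = 23
j = 23 * 11^(-1) mod 37 = 29

j = 29 (mod 37)


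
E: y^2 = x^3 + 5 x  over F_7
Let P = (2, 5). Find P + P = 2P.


Doubling: s = (3 x1^2 + a) / (2 y1)
s = (3*2^2 + 5) / (2*5) mod 7 = 1
x3 = s^2 - 2 x1 mod 7 = 1^2 - 2*2 = 4
y3 = s (x1 - x3) - y1 mod 7 = 1 * (2 - 4) - 5 = 0

2P = (4, 0)


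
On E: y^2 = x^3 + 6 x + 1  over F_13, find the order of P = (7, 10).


Compute successive multiples of P until we hit O:
  1P = (7, 10)
  2P = (9, 2)
  3P = (0, 1)
  4P = (5, 0)
  5P = (0, 12)
  6P = (9, 11)
  7P = (7, 3)
  8P = O

ord(P) = 8


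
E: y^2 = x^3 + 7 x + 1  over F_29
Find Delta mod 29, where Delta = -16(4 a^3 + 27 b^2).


4 a^3 + 27 b^2 = 4*7^3 + 27*1^2 = 1372 + 27 = 1399
Delta = -16 * (1399) = -22384
Delta mod 29 = 4

Delta = 4 (mod 29)


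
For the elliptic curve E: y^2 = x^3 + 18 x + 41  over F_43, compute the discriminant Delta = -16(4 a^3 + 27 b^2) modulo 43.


4 a^3 + 27 b^2 = 4*18^3 + 27*41^2 = 23328 + 45387 = 68715
Delta = -16 * (68715) = -1099440
Delta mod 43 = 27

Delta = 27 (mod 43)


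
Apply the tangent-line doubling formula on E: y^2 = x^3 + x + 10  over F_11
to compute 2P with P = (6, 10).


Doubling: s = (3 x1^2 + a) / (2 y1)
s = (3*6^2 + 1) / (2*10) mod 11 = 6
x3 = s^2 - 2 x1 mod 11 = 6^2 - 2*6 = 2
y3 = s (x1 - x3) - y1 mod 11 = 6 * (6 - 2) - 10 = 3

2P = (2, 3)


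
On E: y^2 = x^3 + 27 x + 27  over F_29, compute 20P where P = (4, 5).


k = 20 = 10100_2 (binary, LSB first: 00101)
Double-and-add from P = (4, 5):
  bit 0 = 0: acc unchanged = O
  bit 1 = 0: acc unchanged = O
  bit 2 = 1: acc = O + (18, 9) = (18, 9)
  bit 3 = 0: acc unchanged = (18, 9)
  bit 4 = 1: acc = (18, 9) + (9, 10) = (26, 8)

20P = (26, 8)


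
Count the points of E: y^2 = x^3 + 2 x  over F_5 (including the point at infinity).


For each x in F_5, count y with y^2 = x^3 + 2 x + 0 mod 5:
  x = 0: RHS = 0, y in [0]  -> 1 point(s)
Affine points: 1. Add the point at infinity: total = 2.

#E(F_5) = 2


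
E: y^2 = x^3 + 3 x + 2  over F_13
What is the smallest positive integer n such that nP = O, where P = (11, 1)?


Compute successive multiples of P until we hit O:
  1P = (11, 1)
  2P = (5, 5)
  3P = (9, 2)
  4P = (3, 8)
  5P = (2, 9)
  6P = (4, 0)
  7P = (2, 4)
  8P = (3, 5)
  ... (continuing to 12P)
  12P = O

ord(P) = 12


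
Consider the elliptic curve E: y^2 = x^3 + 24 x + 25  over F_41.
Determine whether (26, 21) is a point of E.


Check whether y^2 = x^3 + 24 x + 25 (mod 41) for (x, y) = (26, 21).
LHS: y^2 = 21^2 mod 41 = 31
RHS: x^3 + 24 x + 25 = 26^3 + 24*26 + 25 mod 41 = 21
LHS != RHS

No, not on the curve


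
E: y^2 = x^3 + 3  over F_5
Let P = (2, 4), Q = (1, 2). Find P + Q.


P != Q, so use the chord formula.
s = (y2 - y1) / (x2 - x1) = (3) / (4) mod 5 = 2
x3 = s^2 - x1 - x2 mod 5 = 2^2 - 2 - 1 = 1
y3 = s (x1 - x3) - y1 mod 5 = 2 * (2 - 1) - 4 = 3

P + Q = (1, 3)


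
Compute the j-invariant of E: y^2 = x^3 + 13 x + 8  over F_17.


Delta = -16(4 a^3 + 27 b^2) mod 17 = 10
-1728 * (4 a)^3 = -1728 * (4*13)^3 mod 17 = 6
j = 6 * 10^(-1) mod 17 = 4

j = 4 (mod 17)


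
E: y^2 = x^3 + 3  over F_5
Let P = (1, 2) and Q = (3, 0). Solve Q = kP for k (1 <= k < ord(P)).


Enumerate multiples of P until we hit Q = (3, 0):
  1P = (1, 2)
  2P = (2, 1)
  3P = (3, 0)
Match found at i = 3.

k = 3


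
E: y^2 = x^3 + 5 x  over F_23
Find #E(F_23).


For each x in F_23, count y with y^2 = x^3 + 5 x + 0 mod 23:
  x = 0: RHS = 0, y in [0]  -> 1 point(s)
  x = 1: RHS = 6, y in [11, 12]  -> 2 point(s)
  x = 2: RHS = 18, y in [8, 15]  -> 2 point(s)
  x = 5: RHS = 12, y in [9, 14]  -> 2 point(s)
  x = 6: RHS = 16, y in [4, 19]  -> 2 point(s)
  x = 8: RHS = 0, y in [0]  -> 1 point(s)
  x = 11: RHS = 6, y in [11, 12]  -> 2 point(s)
  x = 13: RHS = 8, y in [10, 13]  -> 2 point(s)
  x = 14: RHS = 8, y in [10, 13]  -> 2 point(s)
  x = 15: RHS = 0, y in [0]  -> 1 point(s)
  x = 16: RHS = 13, y in [6, 17]  -> 2 point(s)
  x = 19: RHS = 8, y in [10, 13]  -> 2 point(s)
  x = 20: RHS = 4, y in [2, 21]  -> 2 point(s)
Affine points: 23. Add the point at infinity: total = 24.

#E(F_23) = 24


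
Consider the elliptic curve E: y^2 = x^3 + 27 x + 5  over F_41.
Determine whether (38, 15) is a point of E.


Check whether y^2 = x^3 + 27 x + 5 (mod 41) for (x, y) = (38, 15).
LHS: y^2 = 15^2 mod 41 = 20
RHS: x^3 + 27 x + 5 = 38^3 + 27*38 + 5 mod 41 = 20
LHS = RHS

Yes, on the curve


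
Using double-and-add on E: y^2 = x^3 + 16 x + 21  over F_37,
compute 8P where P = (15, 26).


k = 8 = 1000_2 (binary, LSB first: 0001)
Double-and-add from P = (15, 26):
  bit 0 = 0: acc unchanged = O
  bit 1 = 0: acc unchanged = O
  bit 2 = 0: acc unchanged = O
  bit 3 = 1: acc = O + (10, 21) = (10, 21)

8P = (10, 21)


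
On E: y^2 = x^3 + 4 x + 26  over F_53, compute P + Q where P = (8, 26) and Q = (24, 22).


P != Q, so use the chord formula.
s = (y2 - y1) / (x2 - x1) = (49) / (16) mod 53 = 13
x3 = s^2 - x1 - x2 mod 53 = 13^2 - 8 - 24 = 31
y3 = s (x1 - x3) - y1 mod 53 = 13 * (8 - 31) - 26 = 46

P + Q = (31, 46)


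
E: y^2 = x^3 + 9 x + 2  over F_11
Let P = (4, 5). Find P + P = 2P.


Doubling: s = (3 x1^2 + a) / (2 y1)
s = (3*4^2 + 9) / (2*5) mod 11 = 9
x3 = s^2 - 2 x1 mod 11 = 9^2 - 2*4 = 7
y3 = s (x1 - x3) - y1 mod 11 = 9 * (4 - 7) - 5 = 1

2P = (7, 1)


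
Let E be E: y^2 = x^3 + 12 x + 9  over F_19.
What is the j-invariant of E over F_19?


Delta = -16(4 a^3 + 27 b^2) mod 19 = 13
-1728 * (4 a)^3 = -1728 * (4*12)^3 mod 19 = 12
j = 12 * 13^(-1) mod 19 = 17

j = 17 (mod 19)


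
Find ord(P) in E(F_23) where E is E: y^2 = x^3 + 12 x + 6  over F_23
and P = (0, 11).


Compute successive multiples of P until we hit O:
  1P = (0, 11)
  2P = (6, 15)
  3P = (20, 14)
  4P = (4, 16)
  5P = (22, 19)
  6P = (19, 3)
  7P = (8, 19)
  8P = (16, 19)
  ... (continuing to 20P)
  20P = O

ord(P) = 20


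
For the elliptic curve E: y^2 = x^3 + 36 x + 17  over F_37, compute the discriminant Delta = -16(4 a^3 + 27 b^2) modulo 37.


4 a^3 + 27 b^2 = 4*36^3 + 27*17^2 = 186624 + 7803 = 194427
Delta = -16 * (194427) = -3110832
Delta mod 37 = 17

Delta = 17 (mod 37)


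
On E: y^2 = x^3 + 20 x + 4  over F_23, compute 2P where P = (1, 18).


Doubling: s = (3 x1^2 + a) / (2 y1)
s = (3*1^2 + 20) / (2*18) mod 23 = 0
x3 = s^2 - 2 x1 mod 23 = 0^2 - 2*1 = 21
y3 = s (x1 - x3) - y1 mod 23 = 0 * (1 - 21) - 18 = 5

2P = (21, 5)


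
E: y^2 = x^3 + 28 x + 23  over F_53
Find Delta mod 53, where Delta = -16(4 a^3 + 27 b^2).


4 a^3 + 27 b^2 = 4*28^3 + 27*23^2 = 87808 + 14283 = 102091
Delta = -16 * (102091) = -1633456
Delta mod 53 = 4

Delta = 4 (mod 53)


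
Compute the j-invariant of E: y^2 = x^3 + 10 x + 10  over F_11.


Delta = -16(4 a^3 + 27 b^2) mod 11 = 6
-1728 * (4 a)^3 = -1728 * (4*10)^3 mod 11 = 9
j = 9 * 6^(-1) mod 11 = 7

j = 7 (mod 11)


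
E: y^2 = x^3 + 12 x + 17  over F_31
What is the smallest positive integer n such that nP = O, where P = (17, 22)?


Compute successive multiples of P until we hit O:
  1P = (17, 22)
  2P = (30, 29)
  3P = (3, 7)
  4P = (18, 19)
  5P = (5, 4)
  6P = (19, 6)
  7P = (28, 4)
  8P = (2, 7)
  ... (continuing to 33P)
  33P = O

ord(P) = 33


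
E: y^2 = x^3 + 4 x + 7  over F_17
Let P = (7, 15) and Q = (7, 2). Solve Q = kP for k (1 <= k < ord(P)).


Enumerate multiples of P until we hit Q = (7, 2):
  1P = (7, 15)
  2P = (16, 6)
  3P = (12, 7)
  4P = (6, 14)
  5P = (5, 4)
  6P = (14, 6)
  7P = (15, 5)
  8P = (4, 11)
  9P = (4, 6)
  10P = (15, 12)
  11P = (14, 11)
  12P = (5, 13)
  13P = (6, 3)
  14P = (12, 10)
  15P = (16, 11)
  16P = (7, 2)
Match found at i = 16.

k = 16


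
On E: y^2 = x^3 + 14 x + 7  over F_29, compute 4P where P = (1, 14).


k = 4 = 100_2 (binary, LSB first: 001)
Double-and-add from P = (1, 14):
  bit 0 = 0: acc unchanged = O
  bit 1 = 0: acc unchanged = O
  bit 2 = 1: acc = O + (26, 24) = (26, 24)

4P = (26, 24)


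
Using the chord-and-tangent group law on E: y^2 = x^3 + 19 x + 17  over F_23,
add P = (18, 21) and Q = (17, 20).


P != Q, so use the chord formula.
s = (y2 - y1) / (x2 - x1) = (22) / (22) mod 23 = 1
x3 = s^2 - x1 - x2 mod 23 = 1^2 - 18 - 17 = 12
y3 = s (x1 - x3) - y1 mod 23 = 1 * (18 - 12) - 21 = 8

P + Q = (12, 8)


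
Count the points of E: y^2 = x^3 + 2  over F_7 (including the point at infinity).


For each x in F_7, count y with y^2 = x^3 + 0 x + 2 mod 7:
  x = 0: RHS = 2, y in [3, 4]  -> 2 point(s)
  x = 3: RHS = 1, y in [1, 6]  -> 2 point(s)
  x = 5: RHS = 1, y in [1, 6]  -> 2 point(s)
  x = 6: RHS = 1, y in [1, 6]  -> 2 point(s)
Affine points: 8. Add the point at infinity: total = 9.

#E(F_7) = 9


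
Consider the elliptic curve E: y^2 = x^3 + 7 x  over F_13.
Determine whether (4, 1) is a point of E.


Check whether y^2 = x^3 + 7 x + 0 (mod 13) for (x, y) = (4, 1).
LHS: y^2 = 1^2 mod 13 = 1
RHS: x^3 + 7 x + 0 = 4^3 + 7*4 + 0 mod 13 = 1
LHS = RHS

Yes, on the curve


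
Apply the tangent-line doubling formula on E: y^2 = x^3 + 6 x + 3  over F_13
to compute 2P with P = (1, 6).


Doubling: s = (3 x1^2 + a) / (2 y1)
s = (3*1^2 + 6) / (2*6) mod 13 = 4
x3 = s^2 - 2 x1 mod 13 = 4^2 - 2*1 = 1
y3 = s (x1 - x3) - y1 mod 13 = 4 * (1 - 1) - 6 = 7

2P = (1, 7)


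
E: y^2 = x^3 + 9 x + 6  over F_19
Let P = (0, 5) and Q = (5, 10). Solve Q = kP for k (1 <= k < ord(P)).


Enumerate multiples of P until we hit Q = (5, 10):
  1P = (0, 5)
  2P = (1, 15)
  3P = (4, 12)
  4P = (5, 10)
Match found at i = 4.

k = 4


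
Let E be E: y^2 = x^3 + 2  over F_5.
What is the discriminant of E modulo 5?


4 a^3 + 27 b^2 = 4*0^3 + 27*2^2 = 0 + 108 = 108
Delta = -16 * (108) = -1728
Delta mod 5 = 2

Delta = 2 (mod 5)


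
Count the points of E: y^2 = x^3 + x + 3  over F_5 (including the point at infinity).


For each x in F_5, count y with y^2 = x^3 + 1 x + 3 mod 5:
  x = 1: RHS = 0, y in [0]  -> 1 point(s)
  x = 4: RHS = 1, y in [1, 4]  -> 2 point(s)
Affine points: 3. Add the point at infinity: total = 4.

#E(F_5) = 4


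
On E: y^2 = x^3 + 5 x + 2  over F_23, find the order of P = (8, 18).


Compute successive multiples of P until we hit O:
  1P = (8, 18)
  2P = (8, 5)
  3P = O

ord(P) = 3


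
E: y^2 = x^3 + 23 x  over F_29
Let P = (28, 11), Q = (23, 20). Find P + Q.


P != Q, so use the chord formula.
s = (y2 - y1) / (x2 - x1) = (9) / (24) mod 29 = 4
x3 = s^2 - x1 - x2 mod 29 = 4^2 - 28 - 23 = 23
y3 = s (x1 - x3) - y1 mod 29 = 4 * (28 - 23) - 11 = 9

P + Q = (23, 9)


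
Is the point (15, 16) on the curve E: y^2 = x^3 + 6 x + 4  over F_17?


Check whether y^2 = x^3 + 6 x + 4 (mod 17) for (x, y) = (15, 16).
LHS: y^2 = 16^2 mod 17 = 1
RHS: x^3 + 6 x + 4 = 15^3 + 6*15 + 4 mod 17 = 1
LHS = RHS

Yes, on the curve


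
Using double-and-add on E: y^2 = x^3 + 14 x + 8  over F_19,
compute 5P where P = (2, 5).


k = 5 = 101_2 (binary, LSB first: 101)
Double-and-add from P = (2, 5):
  bit 0 = 1: acc = O + (2, 5) = (2, 5)
  bit 1 = 0: acc unchanged = (2, 5)
  bit 2 = 1: acc = (2, 5) + (2, 5) = (2, 14)

5P = (2, 14)


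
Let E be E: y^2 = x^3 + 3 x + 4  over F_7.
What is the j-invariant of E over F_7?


Delta = -16(4 a^3 + 27 b^2) mod 7 = 5
-1728 * (4 a)^3 = -1728 * (4*3)^3 mod 7 = 6
j = 6 * 5^(-1) mod 7 = 4

j = 4 (mod 7)


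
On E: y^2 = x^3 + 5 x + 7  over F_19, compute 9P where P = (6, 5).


k = 9 = 1001_2 (binary, LSB first: 1001)
Double-and-add from P = (6, 5):
  bit 0 = 1: acc = O + (6, 5) = (6, 5)
  bit 1 = 0: acc unchanged = (6, 5)
  bit 2 = 0: acc unchanged = (6, 5)
  bit 3 = 1: acc = (6, 5) + (0, 11) = (14, 3)

9P = (14, 3)


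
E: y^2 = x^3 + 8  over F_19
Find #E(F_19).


For each x in F_19, count y with y^2 = x^3 + 0 x + 8 mod 19:
  x = 1: RHS = 9, y in [3, 16]  -> 2 point(s)
  x = 2: RHS = 16, y in [4, 15]  -> 2 point(s)
  x = 3: RHS = 16, y in [4, 15]  -> 2 point(s)
  x = 5: RHS = 0, y in [0]  -> 1 point(s)
  x = 7: RHS = 9, y in [3, 16]  -> 2 point(s)
  x = 8: RHS = 7, y in [8, 11]  -> 2 point(s)
  x = 10: RHS = 1, y in [1, 18]  -> 2 point(s)
  x = 11: RHS = 9, y in [3, 16]  -> 2 point(s)
  x = 12: RHS = 7, y in [8, 11]  -> 2 point(s)
  x = 13: RHS = 1, y in [1, 18]  -> 2 point(s)
  x = 14: RHS = 16, y in [4, 15]  -> 2 point(s)
  x = 15: RHS = 1, y in [1, 18]  -> 2 point(s)
  x = 16: RHS = 0, y in [0]  -> 1 point(s)
  x = 17: RHS = 0, y in [0]  -> 1 point(s)
  x = 18: RHS = 7, y in [8, 11]  -> 2 point(s)
Affine points: 27. Add the point at infinity: total = 28.

#E(F_19) = 28


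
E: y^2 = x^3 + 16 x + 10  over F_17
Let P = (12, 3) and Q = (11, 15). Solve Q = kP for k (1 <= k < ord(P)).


Enumerate multiples of P until we hit Q = (11, 15):
  1P = (12, 3)
  2P = (11, 15)
Match found at i = 2.

k = 2


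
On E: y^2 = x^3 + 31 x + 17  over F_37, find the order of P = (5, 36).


Compute successive multiples of P until we hit O:
  1P = (5, 36)
  2P = (24, 9)
  3P = (1, 7)
  4P = (35, 24)
  5P = (9, 10)
  6P = (19, 18)
  7P = (29, 16)
  8P = (15, 34)
  ... (continuing to 20P)
  20P = O

ord(P) = 20


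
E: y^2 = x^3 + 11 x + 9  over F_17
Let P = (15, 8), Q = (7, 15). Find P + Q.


P != Q, so use the chord formula.
s = (y2 - y1) / (x2 - x1) = (7) / (9) mod 17 = 14
x3 = s^2 - x1 - x2 mod 17 = 14^2 - 15 - 7 = 4
y3 = s (x1 - x3) - y1 mod 17 = 14 * (15 - 4) - 8 = 10

P + Q = (4, 10)


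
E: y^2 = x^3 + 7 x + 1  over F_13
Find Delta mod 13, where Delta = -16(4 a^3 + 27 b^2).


4 a^3 + 27 b^2 = 4*7^3 + 27*1^2 = 1372 + 27 = 1399
Delta = -16 * (1399) = -22384
Delta mod 13 = 2

Delta = 2 (mod 13)


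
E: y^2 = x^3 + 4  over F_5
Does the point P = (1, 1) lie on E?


Check whether y^2 = x^3 + 0 x + 4 (mod 5) for (x, y) = (1, 1).
LHS: y^2 = 1^2 mod 5 = 1
RHS: x^3 + 0 x + 4 = 1^3 + 0*1 + 4 mod 5 = 0
LHS != RHS

No, not on the curve


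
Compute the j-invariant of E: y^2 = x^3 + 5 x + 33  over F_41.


Delta = -16(4 a^3 + 27 b^2) mod 41 = 22
-1728 * (4 a)^3 = -1728 * (4*5)^3 mod 41 = 11
j = 11 * 22^(-1) mod 41 = 21

j = 21 (mod 41)


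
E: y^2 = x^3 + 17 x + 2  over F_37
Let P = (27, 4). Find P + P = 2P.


Doubling: s = (3 x1^2 + a) / (2 y1)
s = (3*27^2 + 17) / (2*4) mod 37 = 35
x3 = s^2 - 2 x1 mod 37 = 35^2 - 2*27 = 24
y3 = s (x1 - x3) - y1 mod 37 = 35 * (27 - 24) - 4 = 27

2P = (24, 27)


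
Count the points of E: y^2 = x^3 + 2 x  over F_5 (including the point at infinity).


For each x in F_5, count y with y^2 = x^3 + 2 x + 0 mod 5:
  x = 0: RHS = 0, y in [0]  -> 1 point(s)
Affine points: 1. Add the point at infinity: total = 2.

#E(F_5) = 2


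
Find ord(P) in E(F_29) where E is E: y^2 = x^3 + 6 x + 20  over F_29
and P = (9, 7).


Compute successive multiples of P until we hit O:
  1P = (9, 7)
  2P = (7, 12)
  3P = (12, 15)
  4P = (28, 10)
  5P = (15, 18)
  6P = (14, 8)
  7P = (13, 27)
  8P = (3, 23)
  ... (continuing to 18P)
  18P = O

ord(P) = 18


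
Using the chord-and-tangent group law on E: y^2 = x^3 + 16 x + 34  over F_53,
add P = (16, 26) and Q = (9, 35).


P != Q, so use the chord formula.
s = (y2 - y1) / (x2 - x1) = (9) / (46) mod 53 = 29
x3 = s^2 - x1 - x2 mod 53 = 29^2 - 16 - 9 = 21
y3 = s (x1 - x3) - y1 mod 53 = 29 * (16 - 21) - 26 = 41

P + Q = (21, 41)


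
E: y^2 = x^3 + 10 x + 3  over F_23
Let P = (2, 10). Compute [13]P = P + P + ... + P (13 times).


k = 13 = 1101_2 (binary, LSB first: 1011)
Double-and-add from P = (2, 10):
  bit 0 = 1: acc = O + (2, 10) = (2, 10)
  bit 1 = 0: acc unchanged = (2, 10)
  bit 2 = 1: acc = (2, 10) + (18, 14) = (16, 21)
  bit 3 = 1: acc = (16, 21) + (0, 16) = (0, 7)

13P = (0, 7)


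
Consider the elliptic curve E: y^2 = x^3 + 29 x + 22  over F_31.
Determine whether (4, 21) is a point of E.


Check whether y^2 = x^3 + 29 x + 22 (mod 31) for (x, y) = (4, 21).
LHS: y^2 = 21^2 mod 31 = 7
RHS: x^3 + 29 x + 22 = 4^3 + 29*4 + 22 mod 31 = 16
LHS != RHS

No, not on the curve


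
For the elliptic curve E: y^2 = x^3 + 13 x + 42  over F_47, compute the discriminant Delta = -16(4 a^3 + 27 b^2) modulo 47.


4 a^3 + 27 b^2 = 4*13^3 + 27*42^2 = 8788 + 47628 = 56416
Delta = -16 * (56416) = -902656
Delta mod 47 = 26

Delta = 26 (mod 47)


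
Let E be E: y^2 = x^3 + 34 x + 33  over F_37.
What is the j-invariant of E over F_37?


Delta = -16(4 a^3 + 27 b^2) mod 37 = 33
-1728 * (4 a)^3 = -1728 * (4*34)^3 mod 37 = 10
j = 10 * 33^(-1) mod 37 = 16

j = 16 (mod 37)


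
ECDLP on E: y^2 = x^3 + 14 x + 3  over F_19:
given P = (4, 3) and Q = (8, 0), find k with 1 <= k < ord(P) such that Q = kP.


Enumerate multiples of P until we hit Q = (8, 0):
  1P = (4, 3)
  2P = (8, 0)
Match found at i = 2.

k = 2


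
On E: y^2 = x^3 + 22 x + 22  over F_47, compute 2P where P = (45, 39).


Doubling: s = (3 x1^2 + a) / (2 y1)
s = (3*45^2 + 22) / (2*39) mod 47 = 39
x3 = s^2 - 2 x1 mod 47 = 39^2 - 2*45 = 21
y3 = s (x1 - x3) - y1 mod 47 = 39 * (45 - 21) - 39 = 4

2P = (21, 4)


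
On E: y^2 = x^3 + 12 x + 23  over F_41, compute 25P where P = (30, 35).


k = 25 = 11001_2 (binary, LSB first: 10011)
Double-and-add from P = (30, 35):
  bit 0 = 1: acc = O + (30, 35) = (30, 35)
  bit 1 = 0: acc unchanged = (30, 35)
  bit 2 = 0: acc unchanged = (30, 35)
  bit 3 = 1: acc = (30, 35) + (23, 17) = (8, 4)
  bit 4 = 1: acc = (8, 4) + (36, 24) = (36, 17)

25P = (36, 17)


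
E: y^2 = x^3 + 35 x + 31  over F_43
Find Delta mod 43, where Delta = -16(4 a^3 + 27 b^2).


4 a^3 + 27 b^2 = 4*35^3 + 27*31^2 = 171500 + 25947 = 197447
Delta = -16 * (197447) = -3159152
Delta mod 43 = 15

Delta = 15 (mod 43)


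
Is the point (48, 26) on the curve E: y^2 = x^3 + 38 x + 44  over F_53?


Check whether y^2 = x^3 + 38 x + 44 (mod 53) for (x, y) = (48, 26).
LHS: y^2 = 26^2 mod 53 = 40
RHS: x^3 + 38 x + 44 = 48^3 + 38*48 + 44 mod 53 = 47
LHS != RHS

No, not on the curve


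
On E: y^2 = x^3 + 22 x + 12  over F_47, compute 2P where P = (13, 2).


Doubling: s = (3 x1^2 + a) / (2 y1)
s = (3*13^2 + 22) / (2*2) mod 47 = 3
x3 = s^2 - 2 x1 mod 47 = 3^2 - 2*13 = 30
y3 = s (x1 - x3) - y1 mod 47 = 3 * (13 - 30) - 2 = 41

2P = (30, 41)


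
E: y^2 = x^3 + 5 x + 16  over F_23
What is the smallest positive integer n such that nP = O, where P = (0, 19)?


Compute successive multiples of P until we hit O:
  1P = (0, 19)
  2P = (18, 21)
  3P = (7, 16)
  4P = (19, 22)
  5P = (6, 20)
  6P = (10, 10)
  7P = (3, 9)
  8P = (3, 14)
  ... (continuing to 15P)
  15P = O

ord(P) = 15


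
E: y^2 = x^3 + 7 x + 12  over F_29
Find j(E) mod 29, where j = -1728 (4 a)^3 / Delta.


Delta = -16(4 a^3 + 27 b^2) mod 29 = 27
-1728 * (4 a)^3 = -1728 * (4*7)^3 mod 29 = 17
j = 17 * 27^(-1) mod 29 = 6

j = 6 (mod 29)


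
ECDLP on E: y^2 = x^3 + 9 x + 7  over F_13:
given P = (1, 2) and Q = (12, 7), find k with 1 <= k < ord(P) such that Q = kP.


Enumerate multiples of P until we hit Q = (12, 7):
  1P = (1, 2)
  2P = (7, 6)
  3P = (4, 9)
  4P = (12, 7)
Match found at i = 4.

k = 4


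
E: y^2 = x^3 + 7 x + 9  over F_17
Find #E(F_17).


For each x in F_17, count y with y^2 = x^3 + 7 x + 9 mod 17:
  x = 0: RHS = 9, y in [3, 14]  -> 2 point(s)
  x = 1: RHS = 0, y in [0]  -> 1 point(s)
  x = 4: RHS = 16, y in [4, 13]  -> 2 point(s)
  x = 5: RHS = 16, y in [4, 13]  -> 2 point(s)
  x = 8: RHS = 16, y in [4, 13]  -> 2 point(s)
  x = 9: RHS = 2, y in [6, 11]  -> 2 point(s)
  x = 10: RHS = 8, y in [5, 12]  -> 2 point(s)
  x = 12: RHS = 2, y in [6, 11]  -> 2 point(s)
  x = 13: RHS = 2, y in [6, 11]  -> 2 point(s)
  x = 15: RHS = 4, y in [2, 15]  -> 2 point(s)
  x = 16: RHS = 1, y in [1, 16]  -> 2 point(s)
Affine points: 21. Add the point at infinity: total = 22.

#E(F_17) = 22


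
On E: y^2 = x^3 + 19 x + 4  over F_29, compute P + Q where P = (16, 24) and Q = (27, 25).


P != Q, so use the chord formula.
s = (y2 - y1) / (x2 - x1) = (1) / (11) mod 29 = 8
x3 = s^2 - x1 - x2 mod 29 = 8^2 - 16 - 27 = 21
y3 = s (x1 - x3) - y1 mod 29 = 8 * (16 - 21) - 24 = 23

P + Q = (21, 23)


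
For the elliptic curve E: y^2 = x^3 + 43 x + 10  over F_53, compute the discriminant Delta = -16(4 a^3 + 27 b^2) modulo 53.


4 a^3 + 27 b^2 = 4*43^3 + 27*10^2 = 318028 + 2700 = 320728
Delta = -16 * (320728) = -5131648
Delta mod 53 = 24

Delta = 24 (mod 53)


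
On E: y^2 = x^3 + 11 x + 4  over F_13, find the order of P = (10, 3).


Compute successive multiples of P until we hit O:
  1P = (10, 3)
  2P = (10, 10)
  3P = O

ord(P) = 3


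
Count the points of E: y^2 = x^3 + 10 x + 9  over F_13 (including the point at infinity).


For each x in F_13, count y with y^2 = x^3 + 10 x + 9 mod 13:
  x = 0: RHS = 9, y in [3, 10]  -> 2 point(s)
  x = 3: RHS = 1, y in [1, 12]  -> 2 point(s)
  x = 4: RHS = 9, y in [3, 10]  -> 2 point(s)
  x = 6: RHS = 12, y in [5, 8]  -> 2 point(s)
  x = 8: RHS = 3, y in [4, 9]  -> 2 point(s)
  x = 9: RHS = 9, y in [3, 10]  -> 2 point(s)
  x = 10: RHS = 4, y in [2, 11]  -> 2 point(s)
Affine points: 14. Add the point at infinity: total = 15.

#E(F_13) = 15


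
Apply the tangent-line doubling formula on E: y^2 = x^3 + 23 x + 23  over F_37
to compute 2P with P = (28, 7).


Doubling: s = (3 x1^2 + a) / (2 y1)
s = (3*28^2 + 23) / (2*7) mod 37 = 19
x3 = s^2 - 2 x1 mod 37 = 19^2 - 2*28 = 9
y3 = s (x1 - x3) - y1 mod 37 = 19 * (28 - 9) - 7 = 21

2P = (9, 21)


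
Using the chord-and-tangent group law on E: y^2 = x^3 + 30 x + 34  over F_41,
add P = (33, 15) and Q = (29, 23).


P != Q, so use the chord formula.
s = (y2 - y1) / (x2 - x1) = (8) / (37) mod 41 = 39
x3 = s^2 - x1 - x2 mod 41 = 39^2 - 33 - 29 = 24
y3 = s (x1 - x3) - y1 mod 41 = 39 * (33 - 24) - 15 = 8

P + Q = (24, 8)


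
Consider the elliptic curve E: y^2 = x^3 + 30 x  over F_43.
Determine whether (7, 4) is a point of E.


Check whether y^2 = x^3 + 30 x + 0 (mod 43) for (x, y) = (7, 4).
LHS: y^2 = 4^2 mod 43 = 16
RHS: x^3 + 30 x + 0 = 7^3 + 30*7 + 0 mod 43 = 37
LHS != RHS

No, not on the curve


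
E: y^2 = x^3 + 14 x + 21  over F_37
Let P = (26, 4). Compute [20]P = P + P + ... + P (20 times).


k = 20 = 10100_2 (binary, LSB first: 00101)
Double-and-add from P = (26, 4):
  bit 0 = 0: acc unchanged = O
  bit 1 = 0: acc unchanged = O
  bit 2 = 1: acc = O + (14, 36) = (14, 36)
  bit 3 = 0: acc unchanged = (14, 36)
  bit 4 = 1: acc = (14, 36) + (9, 5) = (11, 27)

20P = (11, 27)


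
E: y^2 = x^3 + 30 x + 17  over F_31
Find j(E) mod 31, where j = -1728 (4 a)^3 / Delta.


Delta = -16(4 a^3 + 27 b^2) mod 31 = 22
-1728 * (4 a)^3 = -1728 * (4*30)^3 mod 31 = 15
j = 15 * 22^(-1) mod 31 = 19

j = 19 (mod 31)


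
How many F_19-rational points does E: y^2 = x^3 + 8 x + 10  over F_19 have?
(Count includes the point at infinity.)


For each x in F_19, count y with y^2 = x^3 + 8 x + 10 mod 19:
  x = 1: RHS = 0, y in [0]  -> 1 point(s)
  x = 3: RHS = 4, y in [2, 17]  -> 2 point(s)
  x = 4: RHS = 11, y in [7, 12]  -> 2 point(s)
  x = 5: RHS = 4, y in [2, 17]  -> 2 point(s)
  x = 8: RHS = 16, y in [4, 15]  -> 2 point(s)
  x = 10: RHS = 7, y in [8, 11]  -> 2 point(s)
  x = 11: RHS = 4, y in [2, 17]  -> 2 point(s)
  x = 14: RHS = 16, y in [4, 15]  -> 2 point(s)
  x = 15: RHS = 9, y in [3, 16]  -> 2 point(s)
  x = 16: RHS = 16, y in [4, 15]  -> 2 point(s)
  x = 17: RHS = 5, y in [9, 10]  -> 2 point(s)
  x = 18: RHS = 1, y in [1, 18]  -> 2 point(s)
Affine points: 23. Add the point at infinity: total = 24.

#E(F_19) = 24


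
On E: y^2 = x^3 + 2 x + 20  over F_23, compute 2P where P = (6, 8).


Doubling: s = (3 x1^2 + a) / (2 y1)
s = (3*6^2 + 2) / (2*8) mod 23 = 4
x3 = s^2 - 2 x1 mod 23 = 4^2 - 2*6 = 4
y3 = s (x1 - x3) - y1 mod 23 = 4 * (6 - 4) - 8 = 0

2P = (4, 0)


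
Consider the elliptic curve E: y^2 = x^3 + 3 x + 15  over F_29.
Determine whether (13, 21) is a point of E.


Check whether y^2 = x^3 + 3 x + 15 (mod 29) for (x, y) = (13, 21).
LHS: y^2 = 21^2 mod 29 = 6
RHS: x^3 + 3 x + 15 = 13^3 + 3*13 + 15 mod 29 = 18
LHS != RHS

No, not on the curve


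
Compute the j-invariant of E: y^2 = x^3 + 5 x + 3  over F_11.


Delta = -16(4 a^3 + 27 b^2) mod 11 = 3
-1728 * (4 a)^3 = -1728 * (4*5)^3 mod 11 = 8
j = 8 * 3^(-1) mod 11 = 10

j = 10 (mod 11)


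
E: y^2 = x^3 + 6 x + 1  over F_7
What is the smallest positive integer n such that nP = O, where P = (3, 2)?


Compute successive multiples of P until we hit O:
  1P = (3, 2)
  2P = (3, 5)
  3P = O

ord(P) = 3


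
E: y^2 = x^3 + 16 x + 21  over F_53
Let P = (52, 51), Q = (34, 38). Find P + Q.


P != Q, so use the chord formula.
s = (y2 - y1) / (x2 - x1) = (40) / (35) mod 53 = 39
x3 = s^2 - x1 - x2 mod 53 = 39^2 - 52 - 34 = 4
y3 = s (x1 - x3) - y1 mod 53 = 39 * (52 - 4) - 51 = 19

P + Q = (4, 19)


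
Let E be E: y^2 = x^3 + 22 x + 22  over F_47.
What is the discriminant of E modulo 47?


4 a^3 + 27 b^2 = 4*22^3 + 27*22^2 = 42592 + 13068 = 55660
Delta = -16 * (55660) = -890560
Delta mod 47 = 43

Delta = 43 (mod 47)


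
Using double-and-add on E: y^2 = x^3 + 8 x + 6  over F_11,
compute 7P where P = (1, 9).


k = 7 = 111_2 (binary, LSB first: 111)
Double-and-add from P = (1, 9):
  bit 0 = 1: acc = O + (1, 9) = (1, 9)
  bit 1 = 1: acc = (1, 9) + (9, 2) = (4, 6)
  bit 2 = 1: acc = (4, 6) + (7, 8) = (9, 9)

7P = (9, 9)


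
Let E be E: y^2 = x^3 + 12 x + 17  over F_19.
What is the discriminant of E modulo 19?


4 a^3 + 27 b^2 = 4*12^3 + 27*17^2 = 6912 + 7803 = 14715
Delta = -16 * (14715) = -235440
Delta mod 19 = 8

Delta = 8 (mod 19)


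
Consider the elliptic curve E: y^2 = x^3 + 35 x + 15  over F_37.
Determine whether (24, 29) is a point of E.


Check whether y^2 = x^3 + 35 x + 15 (mod 37) for (x, y) = (24, 29).
LHS: y^2 = 29^2 mod 37 = 27
RHS: x^3 + 35 x + 15 = 24^3 + 35*24 + 15 mod 37 = 27
LHS = RHS

Yes, on the curve


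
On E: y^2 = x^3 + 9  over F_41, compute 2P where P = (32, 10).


Doubling: s = (3 x1^2 + a) / (2 y1)
s = (3*32^2 + 0) / (2*10) mod 41 = 6
x3 = s^2 - 2 x1 mod 41 = 6^2 - 2*32 = 13
y3 = s (x1 - x3) - y1 mod 41 = 6 * (32 - 13) - 10 = 22

2P = (13, 22)


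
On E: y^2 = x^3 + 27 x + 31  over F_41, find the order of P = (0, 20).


Compute successive multiples of P until we hit O:
  1P = (0, 20)
  2P = (32, 24)
  3P = (34, 27)
  4P = (8, 29)
  5P = (8, 12)
  6P = (34, 14)
  7P = (32, 17)
  8P = (0, 21)
  ... (continuing to 9P)
  9P = O

ord(P) = 9


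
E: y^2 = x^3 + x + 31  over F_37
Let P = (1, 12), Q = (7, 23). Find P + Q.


P != Q, so use the chord formula.
s = (y2 - y1) / (x2 - x1) = (11) / (6) mod 37 = 8
x3 = s^2 - x1 - x2 mod 37 = 8^2 - 1 - 7 = 19
y3 = s (x1 - x3) - y1 mod 37 = 8 * (1 - 19) - 12 = 29

P + Q = (19, 29)


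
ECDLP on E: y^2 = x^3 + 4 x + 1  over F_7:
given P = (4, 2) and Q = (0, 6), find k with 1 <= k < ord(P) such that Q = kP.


Enumerate multiples of P until we hit Q = (0, 6):
  1P = (4, 2)
  2P = (0, 1)
  3P = (0, 6)
Match found at i = 3.

k = 3


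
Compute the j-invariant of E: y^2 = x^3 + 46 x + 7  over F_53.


Delta = -16(4 a^3 + 27 b^2) mod 53 = 42
-1728 * (4 a)^3 = -1728 * (4*46)^3 mod 53 = 2
j = 2 * 42^(-1) mod 53 = 48

j = 48 (mod 53)


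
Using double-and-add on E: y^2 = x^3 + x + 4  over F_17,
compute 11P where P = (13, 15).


k = 11 = 1011_2 (binary, LSB first: 1101)
Double-and-add from P = (13, 15):
  bit 0 = 1: acc = O + (13, 15) = (13, 15)
  bit 1 = 1: acc = (13, 15) + (4, 15) = (0, 2)
  bit 2 = 0: acc unchanged = (0, 2)
  bit 3 = 1: acc = (0, 2) + (16, 6) = (0, 15)

11P = (0, 15)


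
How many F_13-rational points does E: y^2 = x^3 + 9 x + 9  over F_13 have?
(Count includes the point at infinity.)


For each x in F_13, count y with y^2 = x^3 + 9 x + 9 mod 13:
  x = 0: RHS = 9, y in [3, 10]  -> 2 point(s)
  x = 2: RHS = 9, y in [3, 10]  -> 2 point(s)
  x = 5: RHS = 10, y in [6, 7]  -> 2 point(s)
  x = 7: RHS = 12, y in [5, 8]  -> 2 point(s)
  x = 9: RHS = 0, y in [0]  -> 1 point(s)
  x = 11: RHS = 9, y in [3, 10]  -> 2 point(s)
  x = 12: RHS = 12, y in [5, 8]  -> 2 point(s)
Affine points: 13. Add the point at infinity: total = 14.

#E(F_13) = 14


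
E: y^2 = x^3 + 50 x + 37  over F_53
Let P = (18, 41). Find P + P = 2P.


Doubling: s = (3 x1^2 + a) / (2 y1)
s = (3*18^2 + 50) / (2*41) mod 53 = 6
x3 = s^2 - 2 x1 mod 53 = 6^2 - 2*18 = 0
y3 = s (x1 - x3) - y1 mod 53 = 6 * (18 - 0) - 41 = 14

2P = (0, 14)


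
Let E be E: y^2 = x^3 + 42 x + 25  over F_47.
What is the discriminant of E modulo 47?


4 a^3 + 27 b^2 = 4*42^3 + 27*25^2 = 296352 + 16875 = 313227
Delta = -16 * (313227) = -5011632
Delta mod 47 = 25

Delta = 25 (mod 47)


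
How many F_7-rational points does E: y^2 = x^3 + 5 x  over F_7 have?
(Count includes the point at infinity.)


For each x in F_7, count y with y^2 = x^3 + 5 x + 0 mod 7:
  x = 0: RHS = 0, y in [0]  -> 1 point(s)
  x = 2: RHS = 4, y in [2, 5]  -> 2 point(s)
  x = 3: RHS = 0, y in [0]  -> 1 point(s)
  x = 4: RHS = 0, y in [0]  -> 1 point(s)
  x = 6: RHS = 1, y in [1, 6]  -> 2 point(s)
Affine points: 7. Add the point at infinity: total = 8.

#E(F_7) = 8


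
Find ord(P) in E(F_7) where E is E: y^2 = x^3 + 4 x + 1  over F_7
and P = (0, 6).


Compute successive multiples of P until we hit O:
  1P = (0, 6)
  2P = (4, 2)
  3P = (4, 5)
  4P = (0, 1)
  5P = O

ord(P) = 5


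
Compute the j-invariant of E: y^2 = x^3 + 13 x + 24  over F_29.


Delta = -16(4 a^3 + 27 b^2) mod 29 = 1
-1728 * (4 a)^3 = -1728 * (4*13)^3 mod 29 = 18
j = 18 * 1^(-1) mod 29 = 18

j = 18 (mod 29)


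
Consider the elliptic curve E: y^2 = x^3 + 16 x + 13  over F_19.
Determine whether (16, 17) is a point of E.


Check whether y^2 = x^3 + 16 x + 13 (mod 19) for (x, y) = (16, 17).
LHS: y^2 = 17^2 mod 19 = 4
RHS: x^3 + 16 x + 13 = 16^3 + 16*16 + 13 mod 19 = 14
LHS != RHS

No, not on the curve


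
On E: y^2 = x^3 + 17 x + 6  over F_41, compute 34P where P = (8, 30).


k = 34 = 100010_2 (binary, LSB first: 010001)
Double-and-add from P = (8, 30):
  bit 0 = 0: acc unchanged = O
  bit 1 = 1: acc = O + (23, 10) = (23, 10)
  bit 2 = 0: acc unchanged = (23, 10)
  bit 3 = 0: acc unchanged = (23, 10)
  bit 4 = 0: acc unchanged = (23, 10)
  bit 5 = 1: acc = (23, 10) + (39, 13) = (25, 5)

34P = (25, 5)
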